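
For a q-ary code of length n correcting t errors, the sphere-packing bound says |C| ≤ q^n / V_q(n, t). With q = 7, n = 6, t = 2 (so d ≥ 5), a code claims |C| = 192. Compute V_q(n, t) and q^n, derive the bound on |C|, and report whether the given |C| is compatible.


V_q(n, t) = 577, q^n = 117649, Hamming bound = 203, |C| = 192 ≤ bound (satisfied).

Step 1: Compute V_q(n, t) = Σ_{j=0}^2 C(n, j) (q−1)^j.
  j = 0: C(6,0)·(6)^0 = 1·1 = 1.
  j = 1: C(6,1)·(6)^1 = 6·6 = 36.
  j = 2: C(6,2)·(6)^2 = 15·36 = 540.
  V_q(n, t) = 1 + 36 + 540 = 577.
Step 2: q^n = 7^6 = 117649.
Step 3: Hamming bound ⌊q^n / V_q(n,t)⌋ = ⌊117649/577⌋ = 203.
Step 4: Compare |C| = 192 to 203: satisfied.
The claimed |C| lies below the Hamming bound.


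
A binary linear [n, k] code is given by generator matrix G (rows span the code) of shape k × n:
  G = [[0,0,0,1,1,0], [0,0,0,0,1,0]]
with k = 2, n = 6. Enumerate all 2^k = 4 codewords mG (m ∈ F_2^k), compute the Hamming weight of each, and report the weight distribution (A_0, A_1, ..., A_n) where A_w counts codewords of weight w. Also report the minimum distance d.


Weight distribution: A_0 = 1, A_1 = 2, A_2 = 1. Minimum distance d = 1.

Enumerate all 2^2 = 4 messages m ∈ F_2^2.
For each, compute codeword c = mG in F_2^6, then tally its weight.
  m = 00 → c = 000000, weight = 0.
  m = 10 → c = 000110, weight = 2.
  m = 01 → c = 000010, weight = 1.
  m = 11 → c = 000100, weight = 1.
Tally weights:
  weight 0: 1 codewords.
  weight 1: 2 codewords.
  weight 2: 1 codewords.
Minimum distance d = smallest w > 0 with A_w > 0 = 1.
Sanity: Σ A_w = 4 = 2^2 = 4 ✓.


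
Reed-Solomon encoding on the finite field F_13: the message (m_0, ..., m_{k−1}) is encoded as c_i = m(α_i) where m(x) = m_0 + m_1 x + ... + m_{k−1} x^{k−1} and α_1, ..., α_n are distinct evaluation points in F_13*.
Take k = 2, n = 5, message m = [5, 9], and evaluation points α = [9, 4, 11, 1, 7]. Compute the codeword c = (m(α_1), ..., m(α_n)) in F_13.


c = [8, 2, 0, 1, 3]

Message polynomial: m(x) = 5 + 9·x (mod 13).
For each evaluation point α_i, compute m(α_i) mod 13:
  α_1 = 9: Horner steps 9 → 8, so m(9) = 8.
  α_2 = 4: Horner steps 9 → 2, so m(4) = 2.
  α_3 = 11: Horner steps 9 → 0, so m(11) = 0.
  α_4 = 1: Horner steps 9 → 1, so m(1) = 1.
  α_5 = 7: Horner steps 9 → 3, so m(7) = 3.
Codeword c = [8, 2, 0, 1, 3] ∈ F_13^5.


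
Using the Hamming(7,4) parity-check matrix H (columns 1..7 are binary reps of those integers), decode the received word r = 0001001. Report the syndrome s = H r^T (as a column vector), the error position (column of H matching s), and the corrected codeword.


s = (0, 1, 1)^T, error position = 3, corrected codeword c = 0011001

Compute s = H r^T mod 2 one row at a time:
  s_1 = 1 + 0 + 0 + 1 = 2 ≡ 0 (mod 2).
  s_2 = 0 + 0 + 0 + 1 = 1 ≡ 1 (mod 2).
  s_3 = 0 + 0 + 0 + 1 = 1 ≡ 1 (mod 2).
s = (0, 1, 1)^T — this equals column 3 of H (binary 011), so error is at position 3.
Correct: flip bit 3 of r = 0001001 to get c = 0011001.


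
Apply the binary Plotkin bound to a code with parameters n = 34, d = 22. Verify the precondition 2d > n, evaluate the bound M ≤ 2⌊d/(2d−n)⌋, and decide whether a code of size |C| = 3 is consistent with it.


Plotkin bound M ≤ 4; given |C| = 3 ≤ bound (satisfied).

Check applicability: 2d = 44, n = 34.
2d − n = 10 > 0, so Plotkin applies.
Compute d/(2d−n) = 22/10 ≈ 2.2000.
⌊d/(2d−n)⌋ = 2.
Plotkin bound: M ≤ 2·2 = 4.
Given |C| = 3, check: satisfied.
This |C| is below the Plotkin bound.


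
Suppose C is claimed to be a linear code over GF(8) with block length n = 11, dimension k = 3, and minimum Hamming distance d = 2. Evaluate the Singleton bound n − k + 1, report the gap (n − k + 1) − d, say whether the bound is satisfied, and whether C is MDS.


Singleton RHS = n − k + 1 = 9, slack = 7, bound satisfied, not MDS.

Singleton bound: d ≤ n − k + 1.
Here n = 11, k = 3, so n − k + 1 = 9.
Given d = 2, check d ≤ 9: YES.
Slack = (n − k + 1) − d = 7.
The code is NOT MDS (slack = 7 > 0).
Description: the claimed parameters are [11, 3, 2]_8; such a code would be non-MDS.


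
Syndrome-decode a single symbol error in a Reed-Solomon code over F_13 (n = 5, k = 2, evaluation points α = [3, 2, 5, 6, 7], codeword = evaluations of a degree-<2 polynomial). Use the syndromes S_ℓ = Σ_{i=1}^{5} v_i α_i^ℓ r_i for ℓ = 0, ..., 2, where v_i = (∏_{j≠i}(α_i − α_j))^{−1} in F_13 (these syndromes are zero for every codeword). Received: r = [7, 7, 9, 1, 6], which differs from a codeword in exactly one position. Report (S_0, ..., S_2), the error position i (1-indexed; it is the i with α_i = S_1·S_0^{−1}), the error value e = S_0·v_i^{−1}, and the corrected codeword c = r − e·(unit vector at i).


S = (4, 12, 10), error at position 1, error magnitude e = 8, c = [12, 7, 9, 1, 6].

Step 1: column multipliers v_i = (∏_{j≠i}(α_i − α_j))^{−1} mod 13.
  i = 1 (α = 3): (3−2)(3−5)(3−6)(3−7) = 1·(−2)·(−3)·(−4) = −24 ≡ 2, so v_1 = 2^{−1} = 7 (mod 13).
  i = 2 (α = 2): (2−3)(2−5)(2−6)(2−7) = (−1)·(−3)·(−4)·(−5) = 60 ≡ 8, so v_2 = 8^{−1} = 5 (mod 13).
  i = 3 (α = 5): (5−3)(5−2)(5−6)(5−7) = 2·3·(−1)·(−2) = 12 ≡ 12, so v_3 = 12^{−1} = 12 (mod 13).
  i = 4 (α = 6): (6−3)(6−2)(6−5)(6−7) = 3·4·1·(−1) = −12 ≡ 1, so v_4 = 1^{−1} = 1 (mod 13).
  i = 5 (α = 7): (7−3)(7−2)(7−5)(7−6) = 4·5·2·1 = 40 ≡ 1, so v_5 = 1^{−1} = 1 (mod 13).
  v = [7, 5, 12, 1, 1].
Step 2: syndromes of r = [7, 7, 9, 1, 6] (all sums mod 13).
  S_0 = Σ v_i r_i = 7·7 + 5·7 + 12·9 + 1·1 + 1·6 = 199 ≡ 4.
  S_1 = Σ v_i α_i r_i = 7·3·7 + 5·2·7 + 12·5·9 + 1·6·1 + 1·7·6 = 805 ≡ 12.
  α_i^2 mod 13 = [9, 4, 12, 10, 10].
  S_2 = Σ v_i α_i^2 r_i = 7·9·7 + 5·4·7 + 12·12·9 + 1·10·1 + 1·10·6 = 1947 ≡ 10.
  S = (4, 12, 10) ≠ 0, so r is not a codeword (an error is present).
Step 3: locate the error. For a single error e at position i, S_ℓ = v_i·e·α_i^ℓ, so α_err = S_1/S_0.
  S_0^{−1} = 4^{−1} = 10 (mod 13), so α_err = 12·10 = 120 ≡ 3 = α_1. Error position i = 1.
  Consistency check: S_2/S_1 = 10·12 = 120 ≡ 3 = α_err ✓ (single-error assumption holds).
Step 4: error magnitude e = S_0/v_1 = S_0·∏_{j≠1}(α_1 − α_j) = 4·2 = 8 ≡ 8 (mod 13).
Step 5: correct position 1: c_1 = r_1 − e = 7 − 8 ≡ 12 (mod 13). Hence c = [12, 7, 9, 1, 6].
  Check: interpolating c through the α_i gives m(x) = 10 + 5·x (degree < 2) with m(α_i) = c_i for every i, so c is indeed a codeword.


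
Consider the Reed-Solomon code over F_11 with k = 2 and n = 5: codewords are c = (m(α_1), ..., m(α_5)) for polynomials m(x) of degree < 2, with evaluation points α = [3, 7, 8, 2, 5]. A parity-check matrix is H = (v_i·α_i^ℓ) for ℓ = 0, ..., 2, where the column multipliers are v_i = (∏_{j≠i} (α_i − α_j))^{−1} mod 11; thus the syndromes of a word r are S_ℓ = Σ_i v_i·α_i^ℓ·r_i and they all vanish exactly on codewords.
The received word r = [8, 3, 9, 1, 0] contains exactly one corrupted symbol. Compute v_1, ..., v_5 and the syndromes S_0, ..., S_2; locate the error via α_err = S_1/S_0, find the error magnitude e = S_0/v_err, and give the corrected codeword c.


S = (5, 7, 1), error at position 3, error magnitude e = 10, c = [8, 3, 10, 1, 0].

Step 1: column multipliers v_i = (∏_{j≠i}(α_i − α_j))^{−1} mod 11.
  i = 1 (α = 3): (3−7)(3−8)(3−2)(3−5) = (−4)·(−5)·1·(−2) = −40 ≡ 4, so v_1 = 4^{−1} = 3 (mod 11).
  i = 2 (α = 7): (7−3)(7−8)(7−2)(7−5) = 4·(−1)·5·2 = −40 ≡ 4, so v_2 = 4^{−1} = 3 (mod 11).
  i = 3 (α = 8): (8−3)(8−7)(8−2)(8−5) = 5·1·6·3 = 90 ≡ 2, so v_3 = 2^{−1} = 6 (mod 11).
  i = 4 (α = 2): (2−3)(2−7)(2−8)(2−5) = (−1)·(−5)·(−6)·(−3) = 90 ≡ 2, so v_4 = 2^{−1} = 6 (mod 11).
  i = 5 (α = 5): (5−3)(5−7)(5−8)(5−2) = 2·(−2)·(−3)·3 = 36 ≡ 3, so v_5 = 3^{−1} = 4 (mod 11).
  v = [3, 3, 6, 6, 4].
Step 2: syndromes of r = [8, 3, 9, 1, 0] (all sums mod 11).
  S_0 = Σ v_i r_i = 3·8 + 3·3 + 6·9 + 6·1 + 4·0 = 93 ≡ 5.
  S_1 = Σ v_i α_i r_i = 3·3·8 + 3·7·3 + 6·8·9 + 6·2·1 + 4·5·0 = 579 ≡ 7.
  α_i^2 mod 11 = [9, 5, 9, 4, 3].
  S_2 = Σ v_i α_i^2 r_i = 3·9·8 + 3·5·3 + 6·9·9 + 6·4·1 + 4·3·0 = 771 ≡ 1.
  S = (5, 7, 1) ≠ 0, so r is not a codeword (an error is present).
Step 3: locate the error. For a single error e at position i, S_ℓ = v_i·e·α_i^ℓ, so α_err = S_1/S_0.
  S_0^{−1} = 5^{−1} = 9 (mod 11), so α_err = 7·9 = 63 ≡ 8 = α_3. Error position i = 3.
  Consistency check: S_2/S_1 = 1·8 = 8 ≡ 8 = α_err ✓ (single-error assumption holds).
Step 4: error magnitude e = S_0/v_3 = S_0·∏_{j≠3}(α_3 − α_j) = 5·2 = 10 ≡ 10 (mod 11).
Step 5: correct position 3: c_3 = r_3 − e = 9 − 10 ≡ 10 (mod 11). Hence c = [8, 3, 10, 1, 0].
  Check: interpolating c through the α_i gives m(x) = 9 + 7·x (degree < 2) with m(α_i) = c_i for every i, so c is indeed a codeword.


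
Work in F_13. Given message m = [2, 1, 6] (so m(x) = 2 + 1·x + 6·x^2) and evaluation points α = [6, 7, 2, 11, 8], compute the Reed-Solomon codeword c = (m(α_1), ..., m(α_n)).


c = [3, 4, 2, 11, 4]

Message polynomial: m(x) = 2 + 1·x + 6·x^2 (mod 13).
For each evaluation point α_i, compute m(α_i) mod 13:
  α_1 = 6: Horner steps 6 → 11 → 3, so m(6) = 3.
  α_2 = 7: Horner steps 6 → 4 → 4, so m(7) = 4.
  α_3 = 2: Horner steps 6 → 0 → 2, so m(2) = 2.
  α_4 = 11: Horner steps 6 → 2 → 11, so m(11) = 11.
  α_5 = 8: Horner steps 6 → 10 → 4, so m(8) = 4.
Codeword c = [3, 4, 2, 11, 4] ∈ F_13^5.


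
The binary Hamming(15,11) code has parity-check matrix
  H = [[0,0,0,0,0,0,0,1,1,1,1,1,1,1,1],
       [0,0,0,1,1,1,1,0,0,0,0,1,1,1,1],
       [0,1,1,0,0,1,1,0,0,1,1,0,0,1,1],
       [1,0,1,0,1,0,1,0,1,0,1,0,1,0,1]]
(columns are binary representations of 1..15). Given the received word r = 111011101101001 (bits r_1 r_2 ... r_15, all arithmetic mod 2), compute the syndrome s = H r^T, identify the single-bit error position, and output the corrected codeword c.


s = (0, 1, 0, 0)^T, error position = 4, corrected codeword c = 111111101101001

Compute s = H r^T mod 2 one row at a time:
  s_1 = 0 + 1 + 1 + 0 + 1 + 0 + 0 + 1 = 4 ≡ 0 (mod 2).
  s_2 = 0 + 1 + 1 + 1 + 1 + 0 + 0 + 1 = 5 ≡ 1 (mod 2).
  s_3 = 1 + 1 + 1 + 1 + 1 + 0 + 0 + 1 = 6 ≡ 0 (mod 2).
  s_4 = 1 + 1 + 1 + 1 + 1 + 0 + 0 + 1 = 6 ≡ 0 (mod 2).
s = (0, 1, 0, 0)^T — this equals column 4 of H (binary 0100), so error is at position 4.
Correct: flip bit 4 of r = 111011101101001 to get c = 111111101101001.


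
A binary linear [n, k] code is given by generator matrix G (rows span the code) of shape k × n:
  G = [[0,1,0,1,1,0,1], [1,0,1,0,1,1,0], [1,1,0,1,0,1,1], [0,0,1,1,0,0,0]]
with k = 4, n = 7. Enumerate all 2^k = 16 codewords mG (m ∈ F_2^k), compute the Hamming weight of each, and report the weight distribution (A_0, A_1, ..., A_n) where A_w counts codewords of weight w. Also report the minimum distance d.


Weight distribution: A_0 = 1, A_1 = 2, A_2 = 1, A_3 = 2, A_4 = 5, A_5 = 4, A_6 = 1. Minimum distance d = 1.

Enumerate all 2^4 = 16 messages m ∈ F_2^4.
For each, compute codeword c = mG in F_2^7, then tally its weight.
  m = 0000 → c = 0000000, weight = 0.
  m = 1000 → c = 0101101, weight = 4.
  m = 0100 → c = 1010110, weight = 4.
  m = 1100 → c = 1111011, weight = 6.
  m = 0010 → c = 1101011, weight = 5.
  m = 1010 → c = 1000110, weight = 3.
  m = 0110 → c = 0111101, weight = 5.
  m = 1110 → c = 0010000, weight = 1.
  m = 0001 → c = 0011000, weight = 2.
  m = 1001 → c = 0110101, weight = 4.
  m = 0101 → c = 1001110, weight = 4.
  m = 1101 → c = 1100011, weight = 4.
  m = 0011 → c = 1110011, weight = 5.
  m = 1011 → c = 1011110, weight = 5.
  m = 0111 → c = 0100101, weight = 3.
  m = 1111 → c = 0001000, weight = 1.
Tally weights:
  weight 0: 1 codewords.
  weight 1: 2 codewords.
  weight 2: 1 codewords.
  weight 3: 2 codewords.
  weight 4: 5 codewords.
  weight 5: 4 codewords.
  weight 6: 1 codewords.
Minimum distance d = smallest w > 0 with A_w > 0 = 1.
Sanity: Σ A_w = 16 = 2^4 = 16 ✓.


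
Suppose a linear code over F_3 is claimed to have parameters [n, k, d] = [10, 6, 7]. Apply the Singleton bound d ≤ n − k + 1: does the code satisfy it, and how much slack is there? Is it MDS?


Singleton RHS = n − k + 1 = 5, slack = -2, bound violated (no such code; not MDS).

Singleton bound: d ≤ n − k + 1.
Here n = 10, k = 6, so n − k + 1 = 5.
Given d = 7, check d ≤ 5: NO.
Slack = (n − k + 1) − d = -2.
The slack is negative: d = 7 exceeds n − k + 1 = 5 by 2, so the Singleton bound is violated and no linear [10, 6, 7]_3 code can exist. In particular it is not MDS (MDS requires d = n − k + 1 exactly).
Description: the claimed parameters are [10, 6, 7]_3; such a code would be impossible (violates the Singleton bound).


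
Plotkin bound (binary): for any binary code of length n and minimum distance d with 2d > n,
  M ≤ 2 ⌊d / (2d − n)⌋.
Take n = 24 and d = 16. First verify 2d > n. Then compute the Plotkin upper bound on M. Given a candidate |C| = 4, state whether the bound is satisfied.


Plotkin bound M ≤ 4; given |C| = 4 ≤ bound (satisfied).

Check applicability: 2d = 32, n = 24.
2d − n = 8 > 0, so Plotkin applies.
Compute d/(2d−n) = 16/8 ≈ 2.0000.
⌊d/(2d−n)⌋ = 2.
Plotkin bound: M ≤ 2·2 = 4.
Given |C| = 4, check: satisfied.
This |C| is at the Plotkin bound.


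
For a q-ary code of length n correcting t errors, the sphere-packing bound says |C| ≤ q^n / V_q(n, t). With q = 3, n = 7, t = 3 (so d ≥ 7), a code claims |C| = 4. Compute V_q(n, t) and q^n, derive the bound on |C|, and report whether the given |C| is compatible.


V_q(n, t) = 379, q^n = 2187, Hamming bound = 5, |C| = 4 ≤ bound (satisfied).

Step 1: Compute V_q(n, t) = Σ_{j=0}^3 C(n, j) (q−1)^j.
  j = 0: C(7,0)·(2)^0 = 1·1 = 1.
  j = 1: C(7,1)·(2)^1 = 7·2 = 14.
  j = 2: C(7,2)·(2)^2 = 21·4 = 84.
  j = 3: C(7,3)·(2)^3 = 35·8 = 280.
  V_q(n, t) = 1 + 14 + 84 + 280 = 379.
Step 2: q^n = 3^7 = 2187.
Step 3: Hamming bound ⌊q^n / V_q(n,t)⌋ = ⌊2187/379⌋ = 5.
Step 4: Compare |C| = 4 to 5: satisfied.
The claimed |C| lies below the Hamming bound.


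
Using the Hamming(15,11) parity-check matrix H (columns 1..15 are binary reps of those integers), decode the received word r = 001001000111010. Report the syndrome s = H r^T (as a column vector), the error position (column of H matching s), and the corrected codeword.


s = (0, 1, 1, 0)^T, error position = 6, corrected codeword c = 001000000111010

Compute s = H r^T mod 2 one row at a time:
  s_1 = 0 + 0 + 1 + 1 + 1 + 0 + 1 + 0 = 4 ≡ 0 (mod 2).
  s_2 = 0 + 0 + 1 + 0 + 1 + 0 + 1 + 0 = 3 ≡ 1 (mod 2).
  s_3 = 0 + 1 + 1 + 0 + 1 + 1 + 1 + 0 = 5 ≡ 1 (mod 2).
  s_4 = 0 + 1 + 0 + 0 + 0 + 1 + 0 + 0 = 2 ≡ 0 (mod 2).
s = (0, 1, 1, 0)^T — this equals column 6 of H (binary 0110), so error is at position 6.
Correct: flip bit 6 of r = 001001000111010 to get c = 001000000111010.


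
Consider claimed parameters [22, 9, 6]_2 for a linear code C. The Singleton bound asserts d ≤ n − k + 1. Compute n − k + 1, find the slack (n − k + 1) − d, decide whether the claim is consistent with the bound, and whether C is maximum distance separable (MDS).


Singleton RHS = n − k + 1 = 14, slack = 8, bound satisfied, not MDS.

Singleton bound: d ≤ n − k + 1.
Here n = 22, k = 9, so n − k + 1 = 14.
Given d = 6, check d ≤ 14: YES.
Slack = (n − k + 1) − d = 8.
The code is NOT MDS (slack = 8 > 0).
Description: the claimed parameters are [22, 9, 6]_2; such a code would be non-MDS.


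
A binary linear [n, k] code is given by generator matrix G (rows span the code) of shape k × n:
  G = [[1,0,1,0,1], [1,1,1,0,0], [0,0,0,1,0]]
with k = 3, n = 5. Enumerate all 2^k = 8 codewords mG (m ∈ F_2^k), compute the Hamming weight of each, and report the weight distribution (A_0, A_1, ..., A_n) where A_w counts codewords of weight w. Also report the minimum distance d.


Weight distribution: A_0 = 1, A_1 = 1, A_2 = 1, A_3 = 3, A_4 = 2. Minimum distance d = 1.

Enumerate all 2^3 = 8 messages m ∈ F_2^3.
For each, compute codeword c = mG in F_2^5, then tally its weight.
  m = 000 → c = 00000, weight = 0.
  m = 100 → c = 10101, weight = 3.
  m = 010 → c = 11100, weight = 3.
  m = 110 → c = 01001, weight = 2.
  m = 001 → c = 00010, weight = 1.
  m = 101 → c = 10111, weight = 4.
  m = 011 → c = 11110, weight = 4.
  m = 111 → c = 01011, weight = 3.
Tally weights:
  weight 0: 1 codewords.
  weight 1: 1 codewords.
  weight 2: 1 codewords.
  weight 3: 3 codewords.
  weight 4: 2 codewords.
Minimum distance d = smallest w > 0 with A_w > 0 = 1.
Sanity: Σ A_w = 8 = 2^3 = 8 ✓.


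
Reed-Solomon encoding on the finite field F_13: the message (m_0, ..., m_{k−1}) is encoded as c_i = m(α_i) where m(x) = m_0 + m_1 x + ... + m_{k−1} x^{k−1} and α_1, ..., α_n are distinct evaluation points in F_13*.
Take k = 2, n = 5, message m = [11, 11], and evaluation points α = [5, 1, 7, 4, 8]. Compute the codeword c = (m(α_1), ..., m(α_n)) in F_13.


c = [1, 9, 10, 3, 8]

Message polynomial: m(x) = 11 + 11·x (mod 13).
For each evaluation point α_i, compute m(α_i) mod 13:
  α_1 = 5: Horner steps 11 → 1, so m(5) = 1.
  α_2 = 1: Horner steps 11 → 9, so m(1) = 9.
  α_3 = 7: Horner steps 11 → 10, so m(7) = 10.
  α_4 = 4: Horner steps 11 → 3, so m(4) = 3.
  α_5 = 8: Horner steps 11 → 8, so m(8) = 8.
Codeword c = [1, 9, 10, 3, 8] ∈ F_13^5.


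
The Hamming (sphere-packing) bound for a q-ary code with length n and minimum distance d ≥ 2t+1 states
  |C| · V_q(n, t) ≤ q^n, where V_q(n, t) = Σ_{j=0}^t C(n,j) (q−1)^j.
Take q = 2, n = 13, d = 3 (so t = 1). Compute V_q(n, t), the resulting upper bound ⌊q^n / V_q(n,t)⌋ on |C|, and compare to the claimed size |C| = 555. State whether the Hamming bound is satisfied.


V_q(n, t) = 14, q^n = 8192, Hamming bound = 585, |C| = 555 ≤ bound (satisfied).

Step 1: Compute V_q(n, t) = Σ_{j=0}^1 C(n, j) (q−1)^j.
  j = 0: C(13,0)·(1)^0 = 1·1 = 1.
  j = 1: C(13,1)·(1)^1 = 13·1 = 13.
  V_q(n, t) = 1 + 13 = 14.
Step 2: q^n = 2^13 = 8192.
Step 3: Hamming bound ⌊q^n / V_q(n,t)⌋ = ⌊8192/14⌋ = 585.
Step 4: Compare |C| = 555 to 585: satisfied.
The claimed |C| lies below the Hamming bound.


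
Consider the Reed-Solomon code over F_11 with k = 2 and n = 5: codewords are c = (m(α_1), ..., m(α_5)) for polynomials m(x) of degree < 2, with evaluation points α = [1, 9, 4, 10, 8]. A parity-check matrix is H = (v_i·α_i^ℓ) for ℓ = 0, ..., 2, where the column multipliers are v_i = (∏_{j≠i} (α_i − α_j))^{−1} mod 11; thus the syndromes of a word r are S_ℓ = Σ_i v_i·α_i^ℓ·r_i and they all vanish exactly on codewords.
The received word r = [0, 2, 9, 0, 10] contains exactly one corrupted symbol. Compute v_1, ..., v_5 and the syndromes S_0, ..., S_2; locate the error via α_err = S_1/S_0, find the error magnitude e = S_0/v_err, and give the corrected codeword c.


S = (8, 3, 8), error at position 4, error magnitude e = 6, c = [0, 2, 9, 5, 10].

Step 1: column multipliers v_i = (∏_{j≠i}(α_i − α_j))^{−1} mod 11.
  i = 1 (α = 1): (1−9)(1−4)(1−10)(1−8) = (−8)·(−3)·(−9)·(−7) = 1512 ≡ 5, so v_1 = 5^{−1} = 9 (mod 11).
  i = 2 (α = 9): (9−1)(9−4)(9−10)(9−8) = 8·5·(−1)·1 = −40 ≡ 4, so v_2 = 4^{−1} = 3 (mod 11).
  i = 3 (α = 4): (4−1)(4−9)(4−10)(4−8) = 3·(−5)·(−6)·(−4) = −360 ≡ 3, so v_3 = 3^{−1} = 4 (mod 11).
  i = 4 (α = 10): (10−1)(10−9)(10−4)(10−8) = 9·1·6·2 = 108 ≡ 9, so v_4 = 9^{−1} = 5 (mod 11).
  i = 5 (α = 8): (8−1)(8−9)(8−4)(8−10) = 7·(−1)·4·(−2) = 56 ≡ 1, so v_5 = 1^{−1} = 1 (mod 11).
  v = [9, 3, 4, 5, 1].
Step 2: syndromes of r = [0, 2, 9, 0, 10] (all sums mod 11).
  S_0 = Σ v_i r_i = 9·0 + 3·2 + 4·9 + 5·0 + 1·10 = 52 ≡ 8.
  S_1 = Σ v_i α_i r_i = 9·1·0 + 3·9·2 + 4·4·9 + 5·10·0 + 1·8·10 = 278 ≡ 3.
  α_i^2 mod 11 = [1, 4, 5, 1, 9].
  S_2 = Σ v_i α_i^2 r_i = 9·1·0 + 3·4·2 + 4·5·9 + 5·1·0 + 1·9·10 = 294 ≡ 8.
  S = (8, 3, 8) ≠ 0, so r is not a codeword (an error is present).
Step 3: locate the error. For a single error e at position i, S_ℓ = v_i·e·α_i^ℓ, so α_err = S_1/S_0.
  S_0^{−1} = 8^{−1} = 7 (mod 11), so α_err = 3·7 = 21 ≡ 10 = α_4. Error position i = 4.
  Consistency check: S_2/S_1 = 8·4 = 32 ≡ 10 = α_err ✓ (single-error assumption holds).
Step 4: error magnitude e = S_0/v_4 = S_0·∏_{j≠4}(α_4 − α_j) = 8·9 = 72 ≡ 6 (mod 11).
Step 5: correct position 4: c_4 = r_4 − e = 0 − 6 ≡ 5 (mod 11). Hence c = [0, 2, 9, 5, 10].
  Check: interpolating c through the α_i gives m(x) = 8 + 3·x (degree < 2) with m(α_i) = c_i for every i, so c is indeed a codeword.


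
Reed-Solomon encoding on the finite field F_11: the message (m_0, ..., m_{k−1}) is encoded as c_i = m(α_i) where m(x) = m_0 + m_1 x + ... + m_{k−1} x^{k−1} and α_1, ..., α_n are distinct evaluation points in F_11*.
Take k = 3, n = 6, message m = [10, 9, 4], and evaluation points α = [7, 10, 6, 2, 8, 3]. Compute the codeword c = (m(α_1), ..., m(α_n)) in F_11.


c = [5, 5, 10, 0, 8, 7]

Message polynomial: m(x) = 10 + 9·x + 4·x^2 (mod 11).
For each evaluation point α_i, compute m(α_i) mod 11:
  α_1 = 7: Horner steps 4 → 4 → 5, so m(7) = 5.
  α_2 = 10: Horner steps 4 → 5 → 5, so m(10) = 5.
  α_3 = 6: Horner steps 4 → 0 → 10, so m(6) = 10.
  α_4 = 2: Horner steps 4 → 6 → 0, so m(2) = 0.
  α_5 = 8: Horner steps 4 → 8 → 8, so m(8) = 8.
  α_6 = 3: Horner steps 4 → 10 → 7, so m(3) = 7.
Codeword c = [5, 5, 10, 0, 8, 7] ∈ F_11^6.


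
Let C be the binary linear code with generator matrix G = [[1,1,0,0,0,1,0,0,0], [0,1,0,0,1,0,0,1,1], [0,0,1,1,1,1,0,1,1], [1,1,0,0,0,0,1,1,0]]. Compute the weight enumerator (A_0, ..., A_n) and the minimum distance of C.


Weight distribution: A_0 = 1, A_3 = 3, A_4 = 4, A_5 = 4, A_6 = 2, A_7 = 1, A_8 = 1. Minimum distance d = 3.

Enumerate all 2^4 = 16 messages m ∈ F_2^4.
For each, compute codeword c = mG in F_2^9, then tally its weight.
  m = 0000 → c = 000000000, weight = 0.
  m = 1000 → c = 110001000, weight = 3.
  m = 0100 → c = 010010011, weight = 4.
  m = 1100 → c = 100011011, weight = 5.
  m = 0010 → c = 001111011, weight = 6.
  m = 1010 → c = 111110011, weight = 7.
  m = 0110 → c = 011101000, weight = 4.
  m = 1110 → c = 101100000, weight = 3.
  m = 0001 → c = 110000110, weight = 4.
  m = 1001 → c = 000001110, weight = 3.
  m = 0101 → c = 100010101, weight = 4.
  m = 1101 → c = 010011101, weight = 5.
  m = 0011 → c = 111111101, weight = 8.
  m = 1011 → c = 001110101, weight = 5.
  m = 0111 → c = 101101110, weight = 6.
  m = 1111 → c = 011100110, weight = 5.
Tally weights:
  weight 0: 1 codewords.
  weight 3: 3 codewords.
  weight 4: 4 codewords.
  weight 5: 4 codewords.
  weight 6: 2 codewords.
  weight 7: 1 codewords.
  weight 8: 1 codewords.
Minimum distance d = smallest w > 0 with A_w > 0 = 3.
Sanity: Σ A_w = 16 = 2^4 = 16 ✓.


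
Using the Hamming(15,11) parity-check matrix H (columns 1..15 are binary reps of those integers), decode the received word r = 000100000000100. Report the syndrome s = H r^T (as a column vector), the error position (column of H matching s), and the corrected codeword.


s = (1, 0, 0, 1)^T, error position = 9, corrected codeword c = 000100001000100

Compute s = H r^T mod 2 one row at a time:
  s_1 = 0 + 0 + 0 + 0 + 0 + 1 + 0 + 0 = 1 ≡ 1 (mod 2).
  s_2 = 1 + 0 + 0 + 0 + 0 + 1 + 0 + 0 = 2 ≡ 0 (mod 2).
  s_3 = 0 + 0 + 0 + 0 + 0 + 0 + 0 + 0 = 0 ≡ 0 (mod 2).
  s_4 = 0 + 0 + 0 + 0 + 0 + 0 + 1 + 0 = 1 ≡ 1 (mod 2).
s = (1, 0, 0, 1)^T — this equals column 9 of H (binary 1001), so error is at position 9.
Correct: flip bit 9 of r = 000100000000100 to get c = 000100001000100.


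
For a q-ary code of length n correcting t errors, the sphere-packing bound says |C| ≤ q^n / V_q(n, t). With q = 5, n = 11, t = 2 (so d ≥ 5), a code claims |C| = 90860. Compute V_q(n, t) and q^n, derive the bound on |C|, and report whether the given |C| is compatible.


V_q(n, t) = 925, q^n = 48828125, Hamming bound = 52787, |C| = 90860 > bound (violated).

Step 1: Compute V_q(n, t) = Σ_{j=0}^2 C(n, j) (q−1)^j.
  j = 0: C(11,0)·(4)^0 = 1·1 = 1.
  j = 1: C(11,1)·(4)^1 = 11·4 = 44.
  j = 2: C(11,2)·(4)^2 = 55·16 = 880.
  V_q(n, t) = 1 + 44 + 880 = 925.
Step 2: q^n = 5^11 = 48828125.
Step 3: Hamming bound ⌊q^n / V_q(n,t)⌋ = ⌊48828125/925⌋ = 52787.
Step 4: Compare |C| = 90860 to 52787: violated.
The claimed |C| lies above the Hamming bound, so no 5-ary code of length 11 with d ≥ 5 can have 90860 codewords.


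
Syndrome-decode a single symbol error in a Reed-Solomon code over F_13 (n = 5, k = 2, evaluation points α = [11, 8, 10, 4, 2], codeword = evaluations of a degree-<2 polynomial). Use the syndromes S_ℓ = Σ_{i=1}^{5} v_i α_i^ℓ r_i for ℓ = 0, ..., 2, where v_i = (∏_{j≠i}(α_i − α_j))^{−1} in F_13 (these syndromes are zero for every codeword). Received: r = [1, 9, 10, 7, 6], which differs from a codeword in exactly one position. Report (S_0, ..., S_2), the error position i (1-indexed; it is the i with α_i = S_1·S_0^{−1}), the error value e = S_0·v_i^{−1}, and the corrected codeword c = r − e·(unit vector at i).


S = (7, 12, 2), error at position 1, error magnitude e = 10, c = [4, 9, 10, 7, 6].

Step 1: column multipliers v_i = (∏_{j≠i}(α_i − α_j))^{−1} mod 13.
  i = 1 (α = 11): (11−8)(11−10)(11−4)(11−2) = 3·1·7·9 = 189 ≡ 7, so v_1 = 7^{−1} = 2 (mod 13).
  i = 2 (α = 8): (8−11)(8−10)(8−4)(8−2) = (−3)·(−2)·4·6 = 144 ≡ 1, so v_2 = 1^{−1} = 1 (mod 13).
  i = 3 (α = 10): (10−11)(10−8)(10−4)(10−2) = (−1)·2·6·8 = −96 ≡ 8, so v_3 = 8^{−1} = 5 (mod 13).
  i = 4 (α = 4): (4−11)(4−8)(4−10)(4−2) = (−7)·(−4)·(−6)·2 = −336 ≡ 2, so v_4 = 2^{−1} = 7 (mod 13).
  i = 5 (α = 2): (2−11)(2−8)(2−10)(2−4) = (−9)·(−6)·(−8)·(−2) = 864 ≡ 6, so v_5 = 6^{−1} = 11 (mod 13).
  v = [2, 1, 5, 7, 11].
Step 2: syndromes of r = [1, 9, 10, 7, 6] (all sums mod 13).
  S_0 = Σ v_i r_i = 2·1 + 1·9 + 5·10 + 7·7 + 11·6 = 176 ≡ 7.
  S_1 = Σ v_i α_i r_i = 2·11·1 + 1·8·9 + 5·10·10 + 7·4·7 + 11·2·6 = 922 ≡ 12.
  α_i^2 mod 13 = [4, 12, 9, 3, 4].
  S_2 = Σ v_i α_i^2 r_i = 2·4·1 + 1·12·9 + 5·9·10 + 7·3·7 + 11·4·6 = 977 ≡ 2.
  S = (7, 12, 2) ≠ 0, so r is not a codeword (an error is present).
Step 3: locate the error. For a single error e at position i, S_ℓ = v_i·e·α_i^ℓ, so α_err = S_1/S_0.
  S_0^{−1} = 7^{−1} = 2 (mod 13), so α_err = 12·2 = 24 ≡ 11 = α_1. Error position i = 1.
  Consistency check: S_2/S_1 = 2·12 = 24 ≡ 11 = α_err ✓ (single-error assumption holds).
Step 4: error magnitude e = S_0/v_1 = S_0·∏_{j≠1}(α_1 − α_j) = 7·7 = 49 ≡ 10 (mod 13).
Step 5: correct position 1: c_1 = r_1 − e = 1 − 10 ≡ 4 (mod 13). Hence c = [4, 9, 10, 7, 6].
  Check: interpolating c through the α_i gives m(x) = 5 + 7·x (degree < 2) with m(α_i) = c_i for every i, so c is indeed a codeword.


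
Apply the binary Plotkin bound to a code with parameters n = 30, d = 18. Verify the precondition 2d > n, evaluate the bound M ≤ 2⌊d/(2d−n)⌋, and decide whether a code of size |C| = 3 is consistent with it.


Plotkin bound M ≤ 6; given |C| = 3 ≤ bound (satisfied).

Check applicability: 2d = 36, n = 30.
2d − n = 6 > 0, so Plotkin applies.
Compute d/(2d−n) = 18/6 ≈ 3.0000.
⌊d/(2d−n)⌋ = 3.
Plotkin bound: M ≤ 2·3 = 6.
Given |C| = 3, check: satisfied.
This |C| is below the Plotkin bound.


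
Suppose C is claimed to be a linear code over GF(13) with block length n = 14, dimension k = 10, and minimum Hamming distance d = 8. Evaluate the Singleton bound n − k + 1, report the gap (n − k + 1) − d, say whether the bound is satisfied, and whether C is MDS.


Singleton RHS = n − k + 1 = 5, slack = -3, bound violated (no such code; not MDS).

Singleton bound: d ≤ n − k + 1.
Here n = 14, k = 10, so n − k + 1 = 5.
Given d = 8, check d ≤ 5: NO.
Slack = (n − k + 1) − d = -3.
The slack is negative: d = 8 exceeds n − k + 1 = 5 by 3, so the Singleton bound is violated and no linear [14, 10, 8]_13 code can exist. In particular it is not MDS (MDS requires d = n − k + 1 exactly).
Description: the claimed parameters are [14, 10, 8]_13; such a code would be impossible (violates the Singleton bound).


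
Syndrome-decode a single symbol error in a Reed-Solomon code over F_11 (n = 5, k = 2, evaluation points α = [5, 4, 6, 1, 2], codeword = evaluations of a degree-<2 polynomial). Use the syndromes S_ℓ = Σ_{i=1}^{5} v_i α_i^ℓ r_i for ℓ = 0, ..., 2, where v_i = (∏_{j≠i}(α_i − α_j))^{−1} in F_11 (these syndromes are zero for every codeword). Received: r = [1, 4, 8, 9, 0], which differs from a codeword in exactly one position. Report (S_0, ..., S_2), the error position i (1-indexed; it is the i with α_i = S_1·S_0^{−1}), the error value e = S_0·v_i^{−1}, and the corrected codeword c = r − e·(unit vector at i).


S = (5, 3, 4), error at position 1, error magnitude e = 6, c = [6, 4, 8, 9, 0].

Step 1: column multipliers v_i = (∏_{j≠i}(α_i − α_j))^{−1} mod 11.
  i = 1 (α = 5): (5−4)(5−6)(5−1)(5−2) = 1·(−1)·4·3 = −12 ≡ 10, so v_1 = 10^{−1} = 10 (mod 11).
  i = 2 (α = 4): (4−5)(4−6)(4−1)(4−2) = (−1)·(−2)·3·2 = 12 ≡ 1, so v_2 = 1^{−1} = 1 (mod 11).
  i = 3 (α = 6): (6−5)(6−4)(6−1)(6−2) = 1·2·5·4 = 40 ≡ 7, so v_3 = 7^{−1} = 8 (mod 11).
  i = 4 (α = 1): (1−5)(1−4)(1−6)(1−2) = (−4)·(−3)·(−5)·(−1) = 60 ≡ 5, so v_4 = 5^{−1} = 9 (mod 11).
  i = 5 (α = 2): (2−5)(2−4)(2−6)(2−1) = (−3)·(−2)·(−4)·1 = −24 ≡ 9, so v_5 = 9^{−1} = 5 (mod 11).
  v = [10, 1, 8, 9, 5].
Step 2: syndromes of r = [1, 4, 8, 9, 0] (all sums mod 11).
  S_0 = Σ v_i r_i = 10·1 + 1·4 + 8·8 + 9·9 + 5·0 = 159 ≡ 5.
  S_1 = Σ v_i α_i r_i = 10·5·1 + 1·4·4 + 8·6·8 + 9·1·9 + 5·2·0 = 531 ≡ 3.
  α_i^2 mod 11 = [3, 5, 3, 1, 4].
  S_2 = Σ v_i α_i^2 r_i = 10·3·1 + 1·5·4 + 8·3·8 + 9·1·9 + 5·4·0 = 323 ≡ 4.
  S = (5, 3, 4) ≠ 0, so r is not a codeword (an error is present).
Step 3: locate the error. For a single error e at position i, S_ℓ = v_i·e·α_i^ℓ, so α_err = S_1/S_0.
  S_0^{−1} = 5^{−1} = 9 (mod 11), so α_err = 3·9 = 27 ≡ 5 = α_1. Error position i = 1.
  Consistency check: S_2/S_1 = 4·4 = 16 ≡ 5 = α_err ✓ (single-error assumption holds).
Step 4: error magnitude e = S_0/v_1 = S_0·∏_{j≠1}(α_1 − α_j) = 5·10 = 50 ≡ 6 (mod 11).
Step 5: correct position 1: c_1 = r_1 − e = 1 − 6 ≡ 6 (mod 11). Hence c = [6, 4, 8, 9, 0].
  Check: interpolating c through the α_i gives m(x) = 7 + 2·x (degree < 2) with m(α_i) = c_i for every i, so c is indeed a codeword.


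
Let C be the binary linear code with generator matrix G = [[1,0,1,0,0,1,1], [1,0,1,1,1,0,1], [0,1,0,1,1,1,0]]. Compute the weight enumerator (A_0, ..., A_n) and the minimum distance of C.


Weight distribution: A_0 = 1, A_1 = 1, A_3 = 1, A_4 = 2, A_5 = 2, A_6 = 1. Minimum distance d = 1.

Enumerate all 2^3 = 8 messages m ∈ F_2^3.
For each, compute codeword c = mG in F_2^7, then tally its weight.
  m = 000 → c = 0000000, weight = 0.
  m = 100 → c = 1010011, weight = 4.
  m = 010 → c = 1011101, weight = 5.
  m = 110 → c = 0001110, weight = 3.
  m = 001 → c = 0101110, weight = 4.
  m = 101 → c = 1111101, weight = 6.
  m = 011 → c = 1110011, weight = 5.
  m = 111 → c = 0100000, weight = 1.
Tally weights:
  weight 0: 1 codewords.
  weight 1: 1 codewords.
  weight 3: 1 codewords.
  weight 4: 2 codewords.
  weight 5: 2 codewords.
  weight 6: 1 codewords.
Minimum distance d = smallest w > 0 with A_w > 0 = 1.
Sanity: Σ A_w = 8 = 2^3 = 8 ✓.


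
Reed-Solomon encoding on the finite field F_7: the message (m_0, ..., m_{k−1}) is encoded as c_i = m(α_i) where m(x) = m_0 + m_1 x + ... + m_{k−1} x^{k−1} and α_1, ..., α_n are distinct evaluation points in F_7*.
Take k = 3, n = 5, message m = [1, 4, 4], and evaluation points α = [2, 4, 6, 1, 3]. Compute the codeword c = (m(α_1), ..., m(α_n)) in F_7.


c = [4, 4, 1, 2, 0]

Message polynomial: m(x) = 1 + 4·x + 4·x^2 (mod 7).
For each evaluation point α_i, compute m(α_i) mod 7:
  α_1 = 2: Horner steps 4 → 5 → 4, so m(2) = 4.
  α_2 = 4: Horner steps 4 → 6 → 4, so m(4) = 4.
  α_3 = 6: Horner steps 4 → 0 → 1, so m(6) = 1.
  α_4 = 1: Horner steps 4 → 1 → 2, so m(1) = 2.
  α_5 = 3: Horner steps 4 → 2 → 0, so m(3) = 0.
Codeword c = [4, 4, 1, 2, 0] ∈ F_7^5.


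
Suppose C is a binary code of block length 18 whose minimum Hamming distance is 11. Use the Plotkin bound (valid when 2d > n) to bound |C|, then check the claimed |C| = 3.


Plotkin bound M ≤ 4; given |C| = 3 ≤ bound (satisfied).

Check applicability: 2d = 22, n = 18.
2d − n = 4 > 0, so Plotkin applies.
Compute d/(2d−n) = 11/4 ≈ 2.7500.
⌊d/(2d−n)⌋ = 2.
Plotkin bound: M ≤ 2·2 = 4.
Given |C| = 3, check: satisfied.
This |C| is below the Plotkin bound.


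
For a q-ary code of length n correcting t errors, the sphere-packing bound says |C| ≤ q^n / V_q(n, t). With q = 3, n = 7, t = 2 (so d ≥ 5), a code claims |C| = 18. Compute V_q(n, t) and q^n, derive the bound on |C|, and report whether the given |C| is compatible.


V_q(n, t) = 99, q^n = 2187, Hamming bound = 22, |C| = 18 ≤ bound (satisfied).

Step 1: Compute V_q(n, t) = Σ_{j=0}^2 C(n, j) (q−1)^j.
  j = 0: C(7,0)·(2)^0 = 1·1 = 1.
  j = 1: C(7,1)·(2)^1 = 7·2 = 14.
  j = 2: C(7,2)·(2)^2 = 21·4 = 84.
  V_q(n, t) = 1 + 14 + 84 = 99.
Step 2: q^n = 3^7 = 2187.
Step 3: Hamming bound ⌊q^n / V_q(n,t)⌋ = ⌊2187/99⌋ = 22.
Step 4: Compare |C| = 18 to 22: satisfied.
The claimed |C| lies below the Hamming bound.


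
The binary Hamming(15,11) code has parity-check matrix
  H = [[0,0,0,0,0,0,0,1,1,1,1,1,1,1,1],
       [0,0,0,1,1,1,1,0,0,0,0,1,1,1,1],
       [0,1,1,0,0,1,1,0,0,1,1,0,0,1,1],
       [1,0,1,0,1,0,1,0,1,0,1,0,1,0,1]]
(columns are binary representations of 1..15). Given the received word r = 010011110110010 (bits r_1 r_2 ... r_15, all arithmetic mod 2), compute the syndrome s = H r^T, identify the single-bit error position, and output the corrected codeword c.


s = (0, 0, 0, 1)^T, error position = 1, corrected codeword c = 110011110110010

Compute s = H r^T mod 2 one row at a time:
  s_1 = 1 + 0 + 1 + 1 + 0 + 0 + 1 + 0 = 4 ≡ 0 (mod 2).
  s_2 = 0 + 1 + 1 + 1 + 0 + 0 + 1 + 0 = 4 ≡ 0 (mod 2).
  s_3 = 1 + 0 + 1 + 1 + 1 + 1 + 1 + 0 = 6 ≡ 0 (mod 2).
  s_4 = 0 + 0 + 1 + 1 + 0 + 1 + 0 + 0 = 3 ≡ 1 (mod 2).
s = (0, 0, 0, 1)^T — this equals column 1 of H (binary 0001), so error is at position 1.
Correct: flip bit 1 of r = 010011110110010 to get c = 110011110110010.


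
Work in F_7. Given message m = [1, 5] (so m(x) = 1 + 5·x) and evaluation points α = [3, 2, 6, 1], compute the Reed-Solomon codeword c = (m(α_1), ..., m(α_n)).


c = [2, 4, 3, 6]

Message polynomial: m(x) = 1 + 5·x (mod 7).
For each evaluation point α_i, compute m(α_i) mod 7:
  α_1 = 3: Horner steps 5 → 2, so m(3) = 2.
  α_2 = 2: Horner steps 5 → 4, so m(2) = 4.
  α_3 = 6: Horner steps 5 → 3, so m(6) = 3.
  α_4 = 1: Horner steps 5 → 6, so m(1) = 6.
Codeword c = [2, 4, 3, 6] ∈ F_7^4.


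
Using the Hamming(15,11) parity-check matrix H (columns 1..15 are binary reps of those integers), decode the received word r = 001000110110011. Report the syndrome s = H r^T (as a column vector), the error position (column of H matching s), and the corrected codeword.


s = (1, 1, 0, 0)^T, error position = 12, corrected codeword c = 001000110111011

Compute s = H r^T mod 2 one row at a time:
  s_1 = 1 + 0 + 1 + 1 + 0 + 0 + 1 + 1 = 5 ≡ 1 (mod 2).
  s_2 = 0 + 0 + 0 + 1 + 0 + 0 + 1 + 1 = 3 ≡ 1 (mod 2).
  s_3 = 0 + 1 + 0 + 1 + 1 + 1 + 1 + 1 = 6 ≡ 0 (mod 2).
  s_4 = 0 + 1 + 0 + 1 + 0 + 1 + 0 + 1 = 4 ≡ 0 (mod 2).
s = (1, 1, 0, 0)^T — this equals column 12 of H (binary 1100), so error is at position 12.
Correct: flip bit 12 of r = 001000110110011 to get c = 001000110111011.


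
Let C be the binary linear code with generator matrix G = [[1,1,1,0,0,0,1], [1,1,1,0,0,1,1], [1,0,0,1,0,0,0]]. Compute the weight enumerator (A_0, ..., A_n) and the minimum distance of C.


Weight distribution: A_0 = 1, A_1 = 1, A_2 = 1, A_3 = 1, A_4 = 2, A_5 = 2. Minimum distance d = 1.

Enumerate all 2^3 = 8 messages m ∈ F_2^3.
For each, compute codeword c = mG in F_2^7, then tally its weight.
  m = 000 → c = 0000000, weight = 0.
  m = 100 → c = 1110001, weight = 4.
  m = 010 → c = 1110011, weight = 5.
  m = 110 → c = 0000010, weight = 1.
  m = 001 → c = 1001000, weight = 2.
  m = 101 → c = 0111001, weight = 4.
  m = 011 → c = 0111011, weight = 5.
  m = 111 → c = 1001010, weight = 3.
Tally weights:
  weight 0: 1 codewords.
  weight 1: 1 codewords.
  weight 2: 1 codewords.
  weight 3: 1 codewords.
  weight 4: 2 codewords.
  weight 5: 2 codewords.
Minimum distance d = smallest w > 0 with A_w > 0 = 1.
Sanity: Σ A_w = 8 = 2^3 = 8 ✓.


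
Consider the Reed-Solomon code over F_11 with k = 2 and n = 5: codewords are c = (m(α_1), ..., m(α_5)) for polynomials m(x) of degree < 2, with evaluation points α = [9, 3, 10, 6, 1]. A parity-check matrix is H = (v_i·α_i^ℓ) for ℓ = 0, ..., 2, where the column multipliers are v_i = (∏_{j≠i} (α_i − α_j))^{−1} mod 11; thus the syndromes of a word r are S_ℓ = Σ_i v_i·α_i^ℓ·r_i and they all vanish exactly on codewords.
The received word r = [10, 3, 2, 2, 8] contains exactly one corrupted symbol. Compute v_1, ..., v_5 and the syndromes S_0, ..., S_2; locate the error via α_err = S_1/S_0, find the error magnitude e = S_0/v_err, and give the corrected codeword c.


S = (3, 7, 9), error at position 4, error magnitude e = 1, c = [10, 3, 2, 1, 8].

Step 1: column multipliers v_i = (∏_{j≠i}(α_i − α_j))^{−1} mod 11.
  i = 1 (α = 9): (9−3)(9−10)(9−6)(9−1) = 6·(−1)·3·8 = −144 ≡ 10, so v_1 = 10^{−1} = 10 (mod 11).
  i = 2 (α = 3): (3−9)(3−10)(3−6)(3−1) = (−6)·(−7)·(−3)·2 = −252 ≡ 1, so v_2 = 1^{−1} = 1 (mod 11).
  i = 3 (α = 10): (10−9)(10−3)(10−6)(10−1) = 1·7·4·9 = 252 ≡ 10, so v_3 = 10^{−1} = 10 (mod 11).
  i = 4 (α = 6): (6−9)(6−3)(6−10)(6−1) = (−3)·3·(−4)·5 = 180 ≡ 4, so v_4 = 4^{−1} = 3 (mod 11).
  i = 5 (α = 1): (1−9)(1−3)(1−10)(1−6) = (−8)·(−2)·(−9)·(−5) = 720 ≡ 5, so v_5 = 5^{−1} = 9 (mod 11).
  v = [10, 1, 10, 3, 9].
Step 2: syndromes of r = [10, 3, 2, 2, 8] (all sums mod 11).
  S_0 = Σ v_i r_i = 10·10 + 1·3 + 10·2 + 3·2 + 9·8 = 201 ≡ 3.
  S_1 = Σ v_i α_i r_i = 10·9·10 + 1·3·3 + 10·10·2 + 3·6·2 + 9·1·8 = 1217 ≡ 7.
  α_i^2 mod 11 = [4, 9, 1, 3, 1].
  S_2 = Σ v_i α_i^2 r_i = 10·4·10 + 1·9·3 + 10·1·2 + 3·3·2 + 9·1·8 = 537 ≡ 9.
  S = (3, 7, 9) ≠ 0, so r is not a codeword (an error is present).
Step 3: locate the error. For a single error e at position i, S_ℓ = v_i·e·α_i^ℓ, so α_err = S_1/S_0.
  S_0^{−1} = 3^{−1} = 4 (mod 11), so α_err = 7·4 = 28 ≡ 6 = α_4. Error position i = 4.
  Consistency check: S_2/S_1 = 9·8 = 72 ≡ 6 = α_err ✓ (single-error assumption holds).
Step 4: error magnitude e = S_0/v_4 = S_0·∏_{j≠4}(α_4 − α_j) = 3·4 = 12 ≡ 1 (mod 11).
Step 5: correct position 4: c_4 = r_4 − e = 2 − 1 ≡ 1 (mod 11). Hence c = [10, 3, 2, 1, 8].
  Check: interpolating c through the α_i gives m(x) = 5 + 3·x (degree < 2) with m(α_i) = c_i for every i, so c is indeed a codeword.


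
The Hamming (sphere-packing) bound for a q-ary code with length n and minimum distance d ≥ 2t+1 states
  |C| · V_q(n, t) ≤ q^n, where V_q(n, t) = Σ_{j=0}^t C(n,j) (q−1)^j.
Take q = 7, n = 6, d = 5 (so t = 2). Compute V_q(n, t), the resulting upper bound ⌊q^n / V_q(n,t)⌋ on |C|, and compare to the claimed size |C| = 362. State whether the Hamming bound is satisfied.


V_q(n, t) = 577, q^n = 117649, Hamming bound = 203, |C| = 362 > bound (violated).

Step 1: Compute V_q(n, t) = Σ_{j=0}^2 C(n, j) (q−1)^j.
  j = 0: C(6,0)·(6)^0 = 1·1 = 1.
  j = 1: C(6,1)·(6)^1 = 6·6 = 36.
  j = 2: C(6,2)·(6)^2 = 15·36 = 540.
  V_q(n, t) = 1 + 36 + 540 = 577.
Step 2: q^n = 7^6 = 117649.
Step 3: Hamming bound ⌊q^n / V_q(n,t)⌋ = ⌊117649/577⌋ = 203.
Step 4: Compare |C| = 362 to 203: violated.
The claimed |C| lies above the Hamming bound, so no 7-ary code of length 6 with d ≥ 5 can have 362 codewords.
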